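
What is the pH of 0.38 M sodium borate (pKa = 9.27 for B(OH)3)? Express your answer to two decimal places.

pH = 11.42

B(OH)4- is the conjugate base of the weak acid B(OH)3.
Ka = 10^(−9.27) = 5.37 × 10^-10
Kb = Kw/Ka = 1.0×10^-14 / 5.37 × 10^-10 = 1.86 × 10^-5
Kb = x²/(0.38 − x) = 1.86 × 10^-5
Since Kb ≪ C₀, x ≈ √(Kb·C₀) = 2.66 × 10^-3 M.
Check: 0.7% ionized — well under 5%, approximation valid.
pOH = 2.58, so pH = 14.00 − pOH = 11.42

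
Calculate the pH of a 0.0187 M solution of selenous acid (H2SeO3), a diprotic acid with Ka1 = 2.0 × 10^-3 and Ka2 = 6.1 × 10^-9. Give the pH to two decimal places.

Ka1 ≫ Ka2, so treat the first dissociation as the only significant source of H+.
Ka1 = x²/(0.0187 − x) = 2.0 × 10^-3
Solving the quadratic: x = (−Ka1 + √(Ka1² + 4·Ka1·C₀))/2 = 5.20 × 10^-3 M
pH = −log(5.20 × 10^-3) = 2.28

pH = 2.28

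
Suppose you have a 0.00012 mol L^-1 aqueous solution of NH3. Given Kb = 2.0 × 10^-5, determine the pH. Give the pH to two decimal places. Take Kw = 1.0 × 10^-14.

pH = 9.60

NH3 + H2O ⇌ NH4+ + OH-
From the ICE table, Kb = x²/(0.00012 − x) = 2.0 × 10^-5.
Here C₀/Kb ≈ 6, so the small-x approximation fails. Use the quadratic:
x = [−2e-05 + √(2e-05² + 9.6e-09)]/2 = 4.00 × 10^-5 M
pOH = 4.40, so pH = 14.00 − pOH = 9.60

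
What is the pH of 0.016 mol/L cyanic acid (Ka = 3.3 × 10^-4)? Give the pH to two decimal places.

HOCN ⇌ OCN- + H+
Ka = x²/(0.016 − x) = 3.3 × 10^-4
The 5% rule fails; solving x² + Ka·x − Ka·C₀ = 0 exactly:
x = (−Ka + √(Ka² + 4·Ka·C₀))/2 = 2.14 × 10^-3 M
pH = −log[H+] = −log(2.14 × 10^-3) = 2.67

pH = 2.67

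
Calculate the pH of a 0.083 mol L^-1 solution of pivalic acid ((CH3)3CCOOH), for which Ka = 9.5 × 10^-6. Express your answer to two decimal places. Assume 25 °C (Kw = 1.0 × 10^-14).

(CH3)3CCOOH ⇌ (CH3)3CCOO- + H+
From the ICE table, Ka = [H+]²/(0.083 − [H+]) = 9.5 × 10^-6.
Since Ka ≪ C₀, [H+] ≈ √(Ka·C₀) = 8.88 × 10^-4 M.
pH = −log[H+] = −log(8.88 × 10^-4) = 3.05

pH = 3.05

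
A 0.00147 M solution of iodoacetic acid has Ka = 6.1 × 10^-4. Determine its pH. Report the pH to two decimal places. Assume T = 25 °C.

pH = 3.16

ICH2COOH ⇌ ICH2COO- + H+
Let x = [H+] at equilibrium. Ka = x²/(0.00147 − x).
The 5% rule fails; solving x² + Ka·x − Ka·C₀ = 0 exactly:
x = (−Ka + √(Ka² + 4·Ka·C₀))/2 = 6.90 × 10^-4 M
pH = −log[H+] = −log(6.90 × 10^-4) = 3.16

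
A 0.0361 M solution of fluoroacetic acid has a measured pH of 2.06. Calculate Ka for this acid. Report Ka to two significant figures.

[H+] = 10^(-2.06) = 8.71 × 10^-3 M
At equilibrium [HA] = 0.0361 − 8.71 × 10^-3 = 2.74 × 10^-2 M
Ka = [H+][A-]/[HA] = (8.71 × 10^-3)² / 2.74 × 10^-2 = 2.8 × 10^-3

Ka = 2.8 × 10^-3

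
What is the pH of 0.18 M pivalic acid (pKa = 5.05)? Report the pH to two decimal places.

(CH3)3CCOOH ⇌ (CH3)3CCOO- + H+
Ka = 10^(−5.05) = 8.91 × 10^-6
Ka = [H+]²/(0.18 − [H+]) = 8.91 × 10^-6
Since Ka ≪ C₀, [H+] ≈ √(Ka·C₀) = 1.27 × 10^-3 M.
pH = −log[H+] = −log(1.27 × 10^-3) = 2.90

pH = 2.90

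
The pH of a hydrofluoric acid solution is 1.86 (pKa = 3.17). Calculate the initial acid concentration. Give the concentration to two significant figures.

C₀ = 3.0 × 10^-1 M

[H+] = 10^(-1.86) = 1.38 × 10^-2 M = x
Ka = 10^(−3.17) = 6.76 × 10^-4
Ka = x²/(C₀ − x) ⇒ C₀ = x + x²/Ka
C₀ = 1.38 × 10^-2 + (1.38 × 10^-2)²/(6.76 × 10^-4) = 2.96 × 10^-1 M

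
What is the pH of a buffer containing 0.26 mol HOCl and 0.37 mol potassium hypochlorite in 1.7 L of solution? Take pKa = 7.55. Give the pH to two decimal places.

Using pH = pKa + log([base]/[acid]) with [base]/[acid] = 0.37/0.26:
pH = 7.55 + (+0.153) = 7.70

pH = 7.70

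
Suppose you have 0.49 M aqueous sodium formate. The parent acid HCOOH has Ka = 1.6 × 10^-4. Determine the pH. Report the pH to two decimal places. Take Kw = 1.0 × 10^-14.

pH = 8.74

HCOO- is the conjugate base of the weak acid HCOOH.
Kb = Kw/Ka = 1.0×10^-14 / 1.6 × 10^-4 = 6.25 × 10^-11
From the ICE table, Kb = x²/(0.49 − x) = 6.25 × 10^-11.
Neglecting x in the denominator: x = √(6.25 × 10^-11 × 0.49) = 5.53 × 10^-6 M
pOH = 5.26, so pH = 14.00 − pOH = 8.74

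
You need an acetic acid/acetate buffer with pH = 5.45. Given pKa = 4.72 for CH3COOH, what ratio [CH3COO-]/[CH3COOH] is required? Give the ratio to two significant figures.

ratio = 5.4

pH = pKa + log(r) ⇒ log(r) = 5.45 − 4.72 = +0.73
r = [CH3COO-]/[CH3COOH] = 10^(+0.73) = 5.37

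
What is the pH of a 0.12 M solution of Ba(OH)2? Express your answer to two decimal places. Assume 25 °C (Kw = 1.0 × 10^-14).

pH = 13.38

Ba(OH)2 is a strong base (each formula unit releases 2 OH-); [OH-] = 0.24 M.
pOH = -log(0.24) = 0.62
pH = 14.00 - 0.62 = 13.38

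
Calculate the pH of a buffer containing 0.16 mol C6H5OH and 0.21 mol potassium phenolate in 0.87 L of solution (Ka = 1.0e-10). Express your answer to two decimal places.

pH = 10.12

pKa = −log(1.0 × 10^-10) = 10.000
Using pH = pKa + log([base]/[acid]) with [base]/[acid] = 0.21/0.16:
pH = 10.000 + (+0.118) = 10.12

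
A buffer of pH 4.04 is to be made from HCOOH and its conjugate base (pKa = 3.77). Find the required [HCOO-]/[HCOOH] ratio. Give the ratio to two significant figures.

ratio = 1.9

pH = pKa + log(r) ⇒ log(r) = 4.04 − 3.77 = +0.27
r = [HCOO-]/[HCOOH] = 10^(+0.27) = 1.86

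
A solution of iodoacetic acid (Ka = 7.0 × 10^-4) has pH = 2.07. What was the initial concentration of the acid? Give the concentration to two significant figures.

C₀ = 1.1 × 10^-1 M

[H+] = 10^(-2.07) = 8.51 × 10^-3 M = x
Ka = x²/(C₀ − x) ⇒ C₀ = x + x²/Ka
C₀ = 8.51 × 10^-3 + (8.51 × 10^-3)²/(7.0 × 10^-4) = 1.12 × 10^-1 M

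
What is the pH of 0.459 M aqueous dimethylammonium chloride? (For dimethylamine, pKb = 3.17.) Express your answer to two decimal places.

(CH3)2NH2+ is the conjugate acid of the weak base (CH3)2NH.
Kb = 10^(−3.17) = 6.76 × 10^-4
Ka = Kw/Kb = 1.0×10^-14 / 6.76 × 10^-4 = 1.48 × 10^-11
From the ICE table, Ka = x²/(0.459 − x) = 1.48 × 10^-11.
Assume x ≪ 0.459: x ≈ √(1.48 × 10^-11 × 0.459) = 2.61 × 10^-6 M
(x/C₀ = 0.00057% < 5%, so the approximation holds.)
pH = −log[H+] = −log(2.61 × 10^-6) = 5.58

pH = 5.58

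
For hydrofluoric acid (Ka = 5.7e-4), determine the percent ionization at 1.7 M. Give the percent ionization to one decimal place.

HF ⇌ F- + H+; let x = [H+] at equilibrium.
x ≈ √(Ka·C₀) = √(5.7 × 10^-4 × 1.7) = 3.11 × 10^-2 M
Fraction ionized = 3.11 × 10^-2 / 1.7 = 0.0183 → 1.8%

1.8%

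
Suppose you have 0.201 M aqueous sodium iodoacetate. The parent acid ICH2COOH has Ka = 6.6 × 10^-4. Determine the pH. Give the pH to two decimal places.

pH = 8.24

ICH2COO- is the conjugate base of the weak acid ICH2COOH.
Kb = Kw/Ka = 1.0×10^-14 / 6.6 × 10^-4 = 1.52 × 10^-11
Kb = x²/(0.201 − x) = 1.52 × 10^-11
Since Kb ≪ C₀, x ≈ √(Kb·C₀) = 1.75 × 10^-6 M.
Check: 0.00087% ionized — well under 5%, approximation valid.
pOH = −log(1.75 × 10^-6) = 5.76; pH = 14.00 − 5.76 = 8.24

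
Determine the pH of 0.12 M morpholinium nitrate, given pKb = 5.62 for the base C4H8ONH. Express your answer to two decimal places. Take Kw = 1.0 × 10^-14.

C4H8ONH2+ is the conjugate acid of the weak base C4H8ONH.
Kb = 10^(−5.62) = 2.40 × 10^-6
Ka = Kw/Kb = 1.0×10^-14 / 2.40 × 10^-6 = 4.17 × 10^-9
Ka = x²/(0.12 − x) = 4.17 × 10^-9
Neglecting x in the denominator: x = √(4.17 × 10^-9 × 0.12) = 2.24 × 10^-5 M
Check: 0.019% ionized — well under 5%, approximation valid.
pH = −log(2.24 × 10^-5) = 4.65

pH = 4.65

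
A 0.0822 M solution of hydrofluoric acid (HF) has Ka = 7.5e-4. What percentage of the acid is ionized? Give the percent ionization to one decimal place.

HF ⇌ F- + H+; let x = [H+] at equilibrium.
Solve x² + 0.00075x − 6.16e-05 = 0 → x = 7.49 × 10^-3 M
Fraction ionized = 7.49 × 10^-3 / 0.0822 = 0.0911 → 9.1%

9.1%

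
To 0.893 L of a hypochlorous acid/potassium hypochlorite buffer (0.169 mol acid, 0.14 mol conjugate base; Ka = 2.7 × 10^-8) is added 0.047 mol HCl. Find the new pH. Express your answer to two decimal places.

pH = 7.20

After neutralization: n(HOCl) = 0.216 mol, n(OCl-) = 0.093 mol.
pKa = −log(2.7 × 10^-8) = 7.569
Henderson–Hasselbalch with mole ratio 0.093/0.216: pH = 7.569 + (-0.366)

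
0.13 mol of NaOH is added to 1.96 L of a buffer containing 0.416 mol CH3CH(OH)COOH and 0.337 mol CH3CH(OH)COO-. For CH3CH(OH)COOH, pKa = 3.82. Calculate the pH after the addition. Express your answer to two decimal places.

pH = 4.03

After neutralization: n(CH3CH(OH)COOH) = 0.286 mol, n(CH3CH(OH)COO-) = 0.467 mol.
Henderson–Hasselbalch with mole ratio 0.467/0.286: pH = 3.82 + (+0.213)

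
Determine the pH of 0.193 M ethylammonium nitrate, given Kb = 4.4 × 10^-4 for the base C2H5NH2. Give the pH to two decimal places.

pH = 5.68

C2H5NH3+ is the conjugate acid of the weak base C2H5NH2.
Ka = Kw/Kb = 1.0×10^-14 / 4.4 × 10^-4 = 2.27 × 10^-11
From the ICE table, Ka = [H+]²/(0.193 − [H+]) = 2.27 × 10^-11.
Neglecting [H+] in the denominator: [H+] = √(2.27 × 10^-11 × 0.193) = 2.09 × 10^-6 M
([H+]/C₀ = 0.0011% < 5%, so the approximation holds.)
pH = −log(2.09 × 10^-6) = 5.68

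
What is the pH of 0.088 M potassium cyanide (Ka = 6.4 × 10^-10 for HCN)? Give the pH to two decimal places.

CN- is the conjugate base of the weak acid HCN.
Kb = Kw/Ka = 1.0×10^-14 / 6.4 × 10^-10 = 1.56 × 10^-5
Kb = [OH-]²/(0.088 − [OH-]) = 1.56 × 10^-5
Assume [OH-] ≪ 0.088: [OH-] ≈ √(1.56 × 10^-5 × 0.088) = 1.17 × 10^-3 M
pOH = 2.93, so pH = 14.00 − pOH = 11.07

pH = 11.07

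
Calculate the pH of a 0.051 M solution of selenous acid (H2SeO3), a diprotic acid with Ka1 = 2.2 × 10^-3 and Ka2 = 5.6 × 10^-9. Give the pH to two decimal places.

Since Ka1 ≫ Ka2, the first ionization dominates [H+].
Ka1 = x²/(0.051 − x) = 2.2 × 10^-3
Solving the quadratic: x = (−Ka1 + √(Ka1² + 4·Ka1·C₀))/2 = 9.55 × 10^-3 M
pH = −log(9.55 × 10^-3) = 2.02

pH = 2.02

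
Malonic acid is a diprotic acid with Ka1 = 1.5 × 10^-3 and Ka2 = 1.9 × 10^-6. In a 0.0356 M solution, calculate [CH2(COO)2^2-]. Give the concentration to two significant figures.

1.9 × 10^-6 M

First ionization gives [H+] ≈ [CH2(COOH)COO-] = 6.60 × 10^-3 M.
Second step: Ka2 = [H+][CH2(COO)2^2-]/[CH2(COOH)COO-] ≈ [CH2(COO)2^2-] (since [H+] ≈ [CH2(COOH)COO-]).
So [CH2(COO)2^2-] ≈ Ka2.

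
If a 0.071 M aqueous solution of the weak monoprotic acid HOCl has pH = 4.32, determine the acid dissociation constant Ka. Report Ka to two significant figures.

Ka = 3.2 × 10^-8

[H+] = 10^(-4.32) = 4.79 × 10^-5 M
At equilibrium [HA] = 0.071 − 4.79 × 10^-5 = 7.10 × 10^-2 M
Ka = [H+][A-]/[HA] = (4.79 × 10^-5)² / 7.10 × 10^-2 = 3.2 × 10^-8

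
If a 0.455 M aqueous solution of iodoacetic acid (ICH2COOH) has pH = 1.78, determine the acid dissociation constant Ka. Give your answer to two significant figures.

[H+] = 10^(-1.78) = 1.66 × 10^-2 M
At equilibrium [HA] = 0.455 − 1.66 × 10^-2 = 4.38 × 10^-1 M
Ka = [H+][A-]/[HA] = (1.66 × 10^-2)² / 4.38 × 10^-1 = 6.3 × 10^-4

Ka = 6.3 × 10^-4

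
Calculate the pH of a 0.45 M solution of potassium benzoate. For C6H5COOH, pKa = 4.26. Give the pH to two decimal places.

C6H5COO- is the conjugate base of the weak acid C6H5COOH.
Ka = 10^(−4.26) = 5.50 × 10^-5
Kb = Kw/Ka = 1.0×10^-14 / 5.50 × 10^-5 = 1.82 × 10^-10
From the ICE table, Kb = x²/(0.45 − x) = 1.82 × 10^-10.
Since Kb ≪ C₀, x ≈ √(Kb·C₀) = 9.05 × 10^-6 M.
pOH = 5.04, so pH = 14.00 − pOH = 8.96

pH = 8.96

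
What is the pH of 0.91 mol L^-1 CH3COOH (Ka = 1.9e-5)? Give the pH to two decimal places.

pH = 2.38

CH3COOH ⇌ CH3COO- + H+
From the ICE table, Ka = x²/(0.91 − x) = 1.9 × 10^-5.
Assume x ≪ 0.91: x ≈ √(1.9 × 10^-5 × 0.91) = 4.16 × 10^-3 M
pH = −log(4.16 × 10^-3) = 2.38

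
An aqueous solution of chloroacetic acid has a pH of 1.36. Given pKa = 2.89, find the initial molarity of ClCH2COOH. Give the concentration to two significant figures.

[H+] = 10^(-1.36) = 4.37 × 10^-2 M = x
Ka = 10^(−2.89) = 1.29 × 10^-3
Ka = x²/(C₀ − x) ⇒ C₀ = x + x²/Ka
C₀ = 4.37 × 10^-2 + (4.37 × 10^-2)²/(1.29 × 10^-3) = 1.52 M

C₀ = 1.5 M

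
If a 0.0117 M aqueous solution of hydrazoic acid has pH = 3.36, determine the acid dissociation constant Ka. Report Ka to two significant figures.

[H+] = 10^(-3.36) = 4.37 × 10^-4 M
At equilibrium [HA] = 0.0117 − 4.37 × 10^-4 = 1.13 × 10^-2 M
Ka = [H+][A-]/[HA] = (4.37 × 10^-4)² / 1.13 × 10^-2 = 1.7 × 10^-5

Ka = 1.7 × 10^-5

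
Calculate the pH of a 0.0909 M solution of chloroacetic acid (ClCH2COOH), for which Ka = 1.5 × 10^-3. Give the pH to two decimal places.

ClCH2COOH ⇌ ClCH2COO- + H+
Ka = [H+]²/(0.0909 − [H+]) = 1.5 × 10^-3
[H+] is not negligible relative to C₀; solve [H+]² + 0.0015·[H+] − 0.000136 = 0.
[H+] = (−Ka + √(Ka² + 4·Ka·C₀))/2 = 1.10 × 10^-2 M
pH = −log[H+] = −log(1.10 × 10^-2) = 1.96

pH = 1.96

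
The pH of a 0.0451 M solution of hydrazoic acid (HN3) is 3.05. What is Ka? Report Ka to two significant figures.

[H+] = 10^(-3.05) = 8.91 × 10^-4 M
At equilibrium [HA] = 0.0451 − 8.91 × 10^-4 = 4.42 × 10^-2 M
Ka = [H+][A-]/[HA] = (8.91 × 10^-4)² / 4.42 × 10^-2 = 1.8 × 10^-5

Ka = 1.8 × 10^-5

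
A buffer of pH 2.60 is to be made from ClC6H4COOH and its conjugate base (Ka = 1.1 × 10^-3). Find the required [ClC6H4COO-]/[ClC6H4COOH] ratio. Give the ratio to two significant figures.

pKa = -log(1.1 × 10^-3) = 2.959
pH = pKa + log(r) ⇒ log(r) = 2.60 − 2.959 = -0.359
r = [ClC6H4COO-]/[ClC6H4COOH] = 10^(-0.359) = 0.438

ratio = 0.44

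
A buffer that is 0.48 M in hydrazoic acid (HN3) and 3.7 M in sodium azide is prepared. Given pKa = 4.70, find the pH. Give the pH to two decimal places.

Henderson–Hasselbalch: pH = pKa + log([N3-]/[HN3]) = 4.70 + log(3.7/0.48)
pH = 4.70 + (+0.887) = 5.59

pH = 5.59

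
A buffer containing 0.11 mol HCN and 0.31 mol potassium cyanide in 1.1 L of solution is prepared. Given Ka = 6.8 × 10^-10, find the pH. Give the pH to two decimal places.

pKa = −log(6.8 × 10^-10) = 9.167
Henderson–Hasselbalch: pH = pKa + log([CN-]/[HCN]) = 9.167 + log(0.31/0.11)
pH = 9.167 + (+0.450) = 9.62

pH = 9.62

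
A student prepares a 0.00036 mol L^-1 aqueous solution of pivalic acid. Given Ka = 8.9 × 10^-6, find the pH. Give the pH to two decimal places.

pH = 4.28

(CH3)3CCOOH ⇌ (CH3)3CCOO- + H+
From the ICE table, Ka = [H+]²/(0.00036 − [H+]) = 8.9 × 10^-6.
Here C₀/Ka ≈ 40.4, so the small-[H+] approximation fails. Use the quadratic:
[H+] = [−8.9e-06 + √(8.9e-06² + 1.28e-08)]/2 = 5.23 × 10^-5 M
pH = −log[H+] = −log(5.23 × 10^-5) = 4.28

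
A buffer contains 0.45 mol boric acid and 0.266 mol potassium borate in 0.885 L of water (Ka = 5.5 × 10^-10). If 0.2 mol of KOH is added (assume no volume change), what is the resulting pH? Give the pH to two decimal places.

pH = 9.53

OH- converts B(OH)3 to B(OH)4-: B(OH)3 → 0.25 mol, B(OH)4- → 0.466 mol.
pKa = −log(5.5 × 10^-10) = 9.260
Henderson–Hasselbalch with mole ratio 0.466/0.25: pH = 9.260 + (+0.270)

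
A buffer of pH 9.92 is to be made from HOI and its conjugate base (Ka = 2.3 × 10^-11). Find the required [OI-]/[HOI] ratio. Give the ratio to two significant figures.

ratio = 0.19

pKa = -log(2.3 × 10^-11) = 10.638
pH = pKa + log(r) ⇒ log(r) = 9.92 − 10.638 = -0.718
r = [OI-]/[HOI] = 10^(-0.718) = 0.191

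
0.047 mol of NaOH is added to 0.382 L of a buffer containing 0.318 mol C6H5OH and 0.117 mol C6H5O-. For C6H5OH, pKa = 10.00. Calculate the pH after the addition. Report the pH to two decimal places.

OH- converts C6H5OH to C6H5O-: C6H5OH → 0.271 mol, C6H5O- → 0.164 mol.
Henderson–Hasselbalch with mole ratio 0.164/0.271: pH = 10.00 + (-0.218)

pH = 9.78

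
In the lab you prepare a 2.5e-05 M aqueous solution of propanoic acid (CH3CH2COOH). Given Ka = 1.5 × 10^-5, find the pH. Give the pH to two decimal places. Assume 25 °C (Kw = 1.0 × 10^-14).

pH = 4.88

CH3CH2COOH ⇌ CH3CH2COO- + H+
Ka = x²/(2.5e-05 − x) = 1.5 × 10^-5
Here C₀/Ka ≈ 1.67, so the small-x approximation fails. Use the quadratic:
x = [−1.5e-05 + √(1.5e-05² + 1.5e-09)]/2 = 1.33 × 10^-5 M
pH = −log(1.33 × 10^-5) = 4.88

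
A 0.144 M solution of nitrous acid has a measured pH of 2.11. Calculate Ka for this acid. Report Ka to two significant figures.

Ka = 4.4 × 10^-4

[H+] = 10^(-2.11) = 7.76 × 10^-3 M
At equilibrium [HA] = 0.144 − 7.76 × 10^-3 = 1.36 × 10^-1 M
Ka = [H+][A-]/[HA] = (7.76 × 10^-3)² / 1.36 × 10^-1 = 4.4 × 10^-4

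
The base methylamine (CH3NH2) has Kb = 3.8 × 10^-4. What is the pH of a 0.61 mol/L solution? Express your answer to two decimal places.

pH = 12.18

CH3NH2 + H2O ⇌ CH3NH3+ + OH-
From the ICE table, Kb = x²/(0.61 − x) = 3.8 × 10^-4.
Since Kb ≪ C₀, x ≈ √(Kb·C₀) = 1.52 × 10^-2 M.
Check: 2.5% ionized — well under 5%, approximation valid.
pOH = 1.82, so pH = 14.00 − pOH = 12.18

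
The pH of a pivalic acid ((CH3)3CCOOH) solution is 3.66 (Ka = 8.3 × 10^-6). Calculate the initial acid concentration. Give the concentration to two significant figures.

C₀ = 6.0 × 10^-3 M

[H+] = 10^(-3.66) = 2.19 × 10^-4 M = x
Ka = x²/(C₀ − x) ⇒ C₀ = x + x²/Ka
C₀ = 2.19 × 10^-4 + (2.19 × 10^-4)²/(8.3 × 10^-6) = 6.00 × 10^-3 M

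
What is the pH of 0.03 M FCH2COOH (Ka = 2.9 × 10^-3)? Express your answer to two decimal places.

FCH2COOH ⇌ FCH2COO- + H+
Ka = x²/(0.03 − x) = 2.9 × 10^-3
The 5% rule fails; solving x² + Ka·x − Ka·C₀ = 0 exactly:
x = (−Ka + √(Ka² + 4·Ka·C₀))/2 = 7.99 × 10^-3 M
pH = −log[H+] = −log(7.99 × 10^-3) = 2.10

pH = 2.10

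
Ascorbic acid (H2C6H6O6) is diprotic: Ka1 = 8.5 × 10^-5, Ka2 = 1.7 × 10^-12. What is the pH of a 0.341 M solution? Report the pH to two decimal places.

Ka1 ≫ Ka2, so treat the first dissociation as the only significant source of H+.
Ka1 = x²/(0.341 − x) = 8.5 × 10^-5
x ≈ √(8.5 × 10^-5 × 0.341) = 5.38 × 10^-3 M
pH = −log(5.38 × 10^-3) = 2.27

pH = 2.27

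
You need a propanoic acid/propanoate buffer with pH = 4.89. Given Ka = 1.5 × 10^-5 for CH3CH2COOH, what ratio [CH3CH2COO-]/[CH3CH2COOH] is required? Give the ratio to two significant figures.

pKa = -log(1.5 × 10^-5) = 4.824
pH = pKa + log(r) ⇒ log(r) = 4.89 − 4.824 = +0.066
r = [CH3CH2COO-]/[CH3CH2COOH] = 10^(+0.066) = 1.16

ratio = 1.2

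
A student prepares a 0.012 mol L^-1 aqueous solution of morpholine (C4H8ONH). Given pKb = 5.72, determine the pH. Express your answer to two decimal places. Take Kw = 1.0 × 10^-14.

pH = 10.18

C4H8ONH + H2O ⇌ C4H8ONH2+ + OH-
Kb = 10^(−5.72) = 1.91 × 10^-6
From the ICE table, Kb = [OH-]²/(0.012 − [OH-]) = 1.91 × 10^-6.
Since Kb ≪ C₀, [OH-] ≈ √(Kb·C₀) = 1.51 × 10^-4 M.
([OH-]/C₀ = 1.3% < 5%, so the approximation holds.)
pOH = 3.82, so pH = 14.00 − pOH = 10.18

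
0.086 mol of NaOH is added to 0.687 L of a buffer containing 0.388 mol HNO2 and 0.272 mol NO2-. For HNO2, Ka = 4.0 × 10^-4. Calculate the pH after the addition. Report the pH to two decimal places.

pH = 3.47

After neutralization: n(HNO2) = 0.302 mol, n(NO2-) = 0.358 mol.
pKa = −log(4.0 × 10^-4) = 3.398
pH = pKa + log(n_NO2-/n_HNO2) = 3.398 + log(0.358/0.302) = 3.398 + (+0.074)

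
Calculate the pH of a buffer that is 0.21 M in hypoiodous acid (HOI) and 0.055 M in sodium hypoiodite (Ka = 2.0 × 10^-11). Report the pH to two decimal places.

pH = 10.12

pKa = −log(2.0 × 10^-11) = 10.699
Henderson–Hasselbalch: pH = pKa + log([OI-]/[HOI]) = 10.699 + log(0.055/0.21)
pH = 10.699 + (-0.582) = 10.12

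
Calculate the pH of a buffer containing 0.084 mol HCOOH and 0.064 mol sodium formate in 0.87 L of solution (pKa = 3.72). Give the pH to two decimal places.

Using pH = pKa + log([base]/[acid]) with [base]/[acid] = 0.064/0.084:
pH = 3.72 + (-0.118) = 3.60

pH = 3.60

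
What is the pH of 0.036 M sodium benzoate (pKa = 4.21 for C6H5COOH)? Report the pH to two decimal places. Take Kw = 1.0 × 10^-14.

C6H5COO- is the conjugate base of the weak acid C6H5COOH.
Ka = 10^(−4.21) = 6.17 × 10^-5
Kb = Kw/Ka = 1.0×10^-14 / 6.17 × 10^-5 = 1.62 × 10^-10
From the ICE table, Kb = x²/(0.036 − x) = 1.62 × 10^-10.
Neglecting x in the denominator: x = √(1.62 × 10^-10 × 0.036) = 2.41 × 10^-6 M
(x/C₀ = 0.0067% < 5%, so the approximation holds.)
pOH = −log(2.41 × 10^-6) = 5.62; pH = 14.00 − 5.62 = 8.38

pH = 8.38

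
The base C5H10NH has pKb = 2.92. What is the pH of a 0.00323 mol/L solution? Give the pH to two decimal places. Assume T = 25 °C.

pH = 11.16

C5H10NH + H2O ⇌ C5H10NH2+ + OH-
Kb = 10^(−2.92) = 1.20 × 10^-3
From the ICE table, Kb = [OH-]²/(0.00323 − [OH-]) = 1.20 × 10^-3.
[OH-] is not negligible relative to C₀; solve [OH-]² + 0.0012·[OH-] − 3.88e-06 = 0.
[OH-] = [−0.0012 + √(0.0012² + 1.55e-05)]/2 = 1.46 × 10^-3 M
pOH = −log(1.46 × 10^-3) = 2.84; pH = 14.00 − 2.84 = 11.16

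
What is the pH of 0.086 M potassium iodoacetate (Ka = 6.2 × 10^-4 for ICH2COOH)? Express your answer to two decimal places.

ICH2COO- is the conjugate base of the weak acid ICH2COOH.
Kb = Kw/Ka = 1.0×10^-14 / 6.2 × 10^-4 = 1.61 × 10^-11
Kb = [OH-]²/(0.086 − [OH-]) = 1.61 × 10^-11
Neglecting [OH-] in the denominator: [OH-] = √(1.61 × 10^-11 × 0.086) = 1.18 × 10^-6 M
pOH = −log(1.18 × 10^-6) = 5.93; pH = 14.00 − 5.93 = 8.07

pH = 8.07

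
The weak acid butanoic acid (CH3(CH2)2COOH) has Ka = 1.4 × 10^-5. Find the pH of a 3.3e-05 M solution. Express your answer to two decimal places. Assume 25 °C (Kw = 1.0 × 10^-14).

pH = 4.81

CH3(CH2)2COOH ⇌ CH3(CH2)2COO- + H+
Let x = [H+] at equilibrium. Ka = x²/(3.3e-05 − x).
The 5% rule fails; solving x² + Ka·x − Ka·C₀ = 0 exactly:
x = [−1.4e-05 + √(1.4e-05² + 1.85e-09)]/2 = 1.56 × 10^-5 M
pH = −log(1.56 × 10^-5) = 4.81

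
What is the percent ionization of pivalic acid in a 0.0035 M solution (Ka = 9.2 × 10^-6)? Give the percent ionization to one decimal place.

5.0%

(CH3)3CCOOH ⇌ (CH3)3CCOO- + H+; let x = [H+] at equilibrium.
Solve x² + 9.2e-06x − 3.22e-08 = 0 → x = 1.75 × 10^-4 M
Fraction ionized = 1.75 × 10^-4 / 0.0035 = 0.0500 → 5.0%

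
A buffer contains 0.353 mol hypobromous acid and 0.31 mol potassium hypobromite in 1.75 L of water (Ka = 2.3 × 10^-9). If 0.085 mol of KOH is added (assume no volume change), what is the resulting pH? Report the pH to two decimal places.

After neutralization: n(HOBr) = 0.268 mol, n(OBr-) = 0.395 mol.
pKa = −log(2.3 × 10^-9) = 8.638
pH = pKa + log(n_OBr-/n_HOBr) = 8.638 + log(0.395/0.268) = 8.638 + (+0.168)

pH = 8.81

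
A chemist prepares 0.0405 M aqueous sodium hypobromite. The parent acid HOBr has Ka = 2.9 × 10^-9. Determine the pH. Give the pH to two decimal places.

pH = 10.57

OBr- is the conjugate base of the weak acid HOBr.
Kb = Kw/Ka = 1.0×10^-14 / 2.9 × 10^-9 = 3.45 × 10^-6
From the ICE table, Kb = [OH-]²/(0.0405 − [OH-]) = 3.45 × 10^-6.
Assume [OH-] ≪ 0.0405: [OH-] ≈ √(3.45 × 10^-6 × 0.0405) = 3.74 × 10^-4 M
pOH = 3.43, so pH = 14.00 − pOH = 10.57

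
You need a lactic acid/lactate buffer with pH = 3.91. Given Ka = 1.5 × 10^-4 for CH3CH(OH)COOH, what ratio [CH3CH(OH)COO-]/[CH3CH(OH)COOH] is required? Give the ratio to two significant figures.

pKa = -log(1.5 × 10^-4) = 3.824
pH = pKa + log(r) ⇒ log(r) = 3.91 − 3.824 = +0.086
r = [CH3CH(OH)COO-]/[CH3CH(OH)COOH] = 10^(+0.086) = 1.22

ratio = 1.2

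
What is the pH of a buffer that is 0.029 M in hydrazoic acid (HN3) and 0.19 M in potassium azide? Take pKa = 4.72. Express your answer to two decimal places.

pH = 5.54

Henderson–Hasselbalch: pH = pKa + log([N3-]/[HN3]) = 4.72 + log(0.19/0.029)
pH = 4.72 + (+0.816) = 5.54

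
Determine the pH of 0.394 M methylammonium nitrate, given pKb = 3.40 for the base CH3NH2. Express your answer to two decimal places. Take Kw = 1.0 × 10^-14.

CH3NH3+ is the conjugate acid of the weak base CH3NH2.
Kb = 10^(−3.40) = 3.98 × 10^-4
Ka = Kw/Kb = 1.0×10^-14 / 3.98 × 10^-4 = 2.51 × 10^-11
Ka = [H+]²/(0.394 − [H+]) = 2.51 × 10^-11
Assume [H+] ≪ 0.394: [H+] ≈ √(2.51 × 10^-11 × 0.394) = 3.14 × 10^-6 M
([H+]/C₀ = 0.0008% < 5%, so the approximation holds.)
pH = −log(3.14 × 10^-6) = 5.50

pH = 5.50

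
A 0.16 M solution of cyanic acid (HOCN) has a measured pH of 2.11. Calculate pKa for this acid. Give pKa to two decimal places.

pKa = 3.40

[H+] = 10^(-2.11) = 7.76 × 10^-3 M
At equilibrium [HA] = 0.16 − 7.76 × 10^-3 = 1.52 × 10^-1 M
Ka = [H+][A-]/[HA] = (7.76 × 10^-3)² / 1.52 × 10^-1 = 3.96 × 10^-4
pKa = -log(3.96 × 10^-4) = 3.40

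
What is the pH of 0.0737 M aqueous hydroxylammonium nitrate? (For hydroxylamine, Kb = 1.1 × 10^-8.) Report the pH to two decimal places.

NH3OH+ is the conjugate acid of the weak base NH2OH.
Ka = Kw/Kb = 1.0×10^-14 / 1.1 × 10^-8 = 9.09 × 10^-7
From the ICE table, Ka = [H+]²/(0.0737 − [H+]) = 9.09 × 10^-7.
Since Ka ≪ C₀, [H+] ≈ √(Ka·C₀) = 2.59 × 10^-4 M.
Check: 0.35% ionized — well under 5%, approximation valid.
pH = −log(2.59 × 10^-4) = 3.59

pH = 3.59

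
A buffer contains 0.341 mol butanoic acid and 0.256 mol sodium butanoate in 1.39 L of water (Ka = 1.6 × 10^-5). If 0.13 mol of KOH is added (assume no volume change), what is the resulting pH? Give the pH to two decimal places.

OH- converts CH3(CH2)2COOH to CH3(CH2)2COO-: CH3(CH2)2COOH → 0.211 mol, CH3(CH2)2COO- → 0.386 mol.
pKa = −log(1.6 × 10^-5) = 4.796
Henderson–Hasselbalch with mole ratio 0.386/0.211: pH = 4.796 + (+0.262)

pH = 5.06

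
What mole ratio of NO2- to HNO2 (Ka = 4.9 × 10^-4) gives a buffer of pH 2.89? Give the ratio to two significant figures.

pKa = -log(4.9 × 10^-4) = 3.310
pH = pKa + log(r) ⇒ log(r) = 2.89 − 3.310 = -0.420
r = [NO2-]/[HNO2] = 10^(-0.420) = 0.38

ratio = 0.38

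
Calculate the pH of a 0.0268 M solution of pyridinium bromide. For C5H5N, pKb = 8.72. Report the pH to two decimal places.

pH = 3.43

C5H5NH+ is the conjugate acid of the weak base C5H5N.
Kb = 10^(−8.72) = 1.91 × 10^-9
Ka = Kw/Kb = 1.0×10^-14 / 1.91 × 10^-9 = 5.24 × 10^-6
Let x = [H+] at equilibrium. Ka = x²/(0.0268 − x).
Neglecting x in the denominator: x = √(5.24 × 10^-6 × 0.0268) = 3.75 × 10^-4 M
Check: 1.4% ionized — well under 5%, approximation valid.
pH = −log[H+] = −log(3.75 × 10^-4) = 3.43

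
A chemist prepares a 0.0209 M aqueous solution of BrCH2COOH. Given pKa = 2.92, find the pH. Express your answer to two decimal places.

pH = 2.35

BrCH2COOH ⇌ BrCH2COO- + H+
Ka = 10^(−2.92) = 1.20 × 10^-3
Ka = x²/(0.0209 − x) = 1.20 × 10^-3
Here C₀/Ka ≈ 17.4, so the small-x approximation fails. Use the quadratic:
x = [−0.0012 + √(0.0012² + 0.0001)]/2 = 4.44 × 10^-3 M
pH = −log(4.44 × 10^-3) = 2.35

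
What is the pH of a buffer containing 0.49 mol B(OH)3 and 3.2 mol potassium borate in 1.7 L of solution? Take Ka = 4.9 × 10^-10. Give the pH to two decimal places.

pKa = −log(4.9 × 10^-10) = 9.310
pH = pKa + log([A⁻]/[HA]) = 9.310 + log(3.2/0.49)
pH = 9.310 + (+0.815) = 10.12

pH = 10.12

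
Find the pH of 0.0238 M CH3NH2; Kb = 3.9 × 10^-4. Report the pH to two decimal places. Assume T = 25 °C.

CH3NH2 + H2O ⇌ CH3NH3+ + OH-
Kb = [OH-]²/(0.0238 − [OH-]) = 3.9 × 10^-4
[OH-] is not negligible relative to C₀; solve [OH-]² + 0.00039·[OH-] − 9.28e-06 = 0.
[OH-] = (−Kb + √(Kb² + 4·Kb·C₀))/2 = 2.86 × 10^-3 M
pOH = −log(2.86 × 10^-3) = 2.54; pH = 14.00 − 2.54 = 11.46

pH = 11.46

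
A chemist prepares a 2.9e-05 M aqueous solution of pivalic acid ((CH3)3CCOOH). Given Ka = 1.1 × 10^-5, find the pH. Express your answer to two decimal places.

pH = 4.88

(CH3)3CCOOH ⇌ (CH3)3CCOO- + H+
Ka = [H+]²/(2.9e-05 − [H+]) = 1.1 × 10^-5
The 5% rule fails; solving [H+]² + Ka·[H+] − Ka·C₀ = 0 exactly:
[H+] = (−Ka + √(Ka² + 4·Ka·C₀))/2 = 1.32 × 10^-5 M
pH = −log(1.32 × 10^-5) = 4.88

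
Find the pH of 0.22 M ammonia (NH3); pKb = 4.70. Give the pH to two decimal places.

NH3 + H2O ⇌ NH4+ + OH-
Kb = 10^(−4.70) = 2.00 × 10^-5
Kb = [OH-]²/(0.22 − [OH-]) = 2.00 × 10^-5
Assume [OH-] ≪ 0.22: [OH-] ≈ √(2.00 × 10^-5 × 0.22) = 2.10 × 10^-3 M
pOH = −log(2.10 × 10^-3) = 2.68; pH = 14.00 − 2.68 = 11.32

pH = 11.32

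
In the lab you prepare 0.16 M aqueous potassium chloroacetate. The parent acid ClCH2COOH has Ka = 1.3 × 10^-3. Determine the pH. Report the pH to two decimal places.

pH = 8.05

ClCH2COO- is the conjugate base of the weak acid ClCH2COOH.
Kb = Kw/Ka = 1.0×10^-14 / 1.3 × 10^-3 = 7.69 × 10^-12
Kb = [OH-]²/(0.16 − [OH-]) = 7.69 × 10^-12
Neglecting [OH-] in the denominator: [OH-] = √(7.69 × 10^-12 × 0.16) = 1.11 × 10^-6 M
([OH-]/C₀ = 0.00069% < 5%, so the approximation holds.)
pOH = 5.95, so pH = 14.00 − pOH = 8.05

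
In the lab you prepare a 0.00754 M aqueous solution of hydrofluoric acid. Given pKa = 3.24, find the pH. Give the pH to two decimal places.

pH = 2.74

HF ⇌ F- + H+
Ka = 10^(−3.24) = 5.75 × 10^-4
Ka = x²/(0.00754 − x) = 5.75 × 10^-4
Here C₀/Ka ≈ 13.1, so the small-x approximation fails. Use the quadratic:
x = [−0.000575 + √(0.000575² + 1.73e-05)]/2 = 1.81 × 10^-3 M
pH = −log[H+] = −log(1.81 × 10^-3) = 2.74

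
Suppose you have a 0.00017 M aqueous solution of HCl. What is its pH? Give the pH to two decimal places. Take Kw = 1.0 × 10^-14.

pH = 3.77

HCl is a strong acid and dissociates completely, so [H+] = 0.00017 M.
pH = -log(0.00017) = 3.77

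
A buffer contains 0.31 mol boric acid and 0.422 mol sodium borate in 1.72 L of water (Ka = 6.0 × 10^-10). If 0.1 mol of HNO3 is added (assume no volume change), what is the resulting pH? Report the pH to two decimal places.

Added H+ converts B(OH)4- to B(OH)3: B(OH)3 → 0.41 mol, B(OH)4- → 0.322 mol.
pKa = −log(6.0 × 10^-10) = 9.222
pH = pKa + log(n_B(OH)4-/n_B(OH)3) = 9.222 + log(0.322/0.41) = 9.222 + (-0.105)

pH = 9.12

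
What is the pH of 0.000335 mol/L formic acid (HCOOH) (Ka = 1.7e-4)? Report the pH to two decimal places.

HCOOH ⇌ HCOO- + H+
Ka = x²/(0.000335 − x) = 1.7 × 10^-4
Here C₀/Ka ≈ 1.97, so the small-x approximation fails. Use the quadratic:
x = (−Ka + √(Ka² + 4·Ka·C₀))/2 = 1.68 × 10^-4 M
pH = −log[H+] = −log(1.68 × 10^-4) = 3.77

pH = 3.77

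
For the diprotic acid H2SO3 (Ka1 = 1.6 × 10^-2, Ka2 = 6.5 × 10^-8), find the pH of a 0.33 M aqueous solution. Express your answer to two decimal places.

Ka1 ≫ Ka2, so treat the first dissociation as the only significant source of H+.
Ka1 = x²/(0.33 − x) = 1.6 × 10^-2
Solving the quadratic: x = (−Ka1 + √(Ka1² + 4·Ka1·C₀))/2 = 6.51 × 10^-2 M
pH = −log(6.51 × 10^-2) = 1.19

pH = 1.19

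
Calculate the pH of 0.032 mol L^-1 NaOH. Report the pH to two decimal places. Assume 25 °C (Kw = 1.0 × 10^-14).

NaOH is a strong base; [OH-] = 0.032 M.
pOH = -log(0.032) = 1.49
pH = 14.00 - 1.49 = 12.51

pH = 12.51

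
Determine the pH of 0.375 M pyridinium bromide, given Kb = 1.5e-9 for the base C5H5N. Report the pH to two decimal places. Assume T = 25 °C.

pH = 2.80

C5H5NH+ is the conjugate acid of the weak base C5H5N.
Ka = Kw/Kb = 1.0×10^-14 / 1.5 × 10^-9 = 6.67 × 10^-6
From the ICE table, Ka = x²/(0.375 − x) = 6.67 × 10^-6.
Neglecting x in the denominator: x = √(6.67 × 10^-6 × 0.375) = 1.58 × 10^-3 M
pH = −log[H+] = −log(1.58 × 10^-3) = 2.80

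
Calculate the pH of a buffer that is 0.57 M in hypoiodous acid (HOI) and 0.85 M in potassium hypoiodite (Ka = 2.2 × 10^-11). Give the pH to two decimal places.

pKa = −log(2.2 × 10^-11) = 10.658
Henderson–Hasselbalch: pH = pKa + log([OI-]/[HOI]) = 10.658 + log(0.85/0.57)
pH = 10.658 + (+0.174) = 10.83

pH = 10.83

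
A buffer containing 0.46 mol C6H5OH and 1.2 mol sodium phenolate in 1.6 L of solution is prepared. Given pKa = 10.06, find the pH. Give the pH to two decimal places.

Using pH = pKa + log([base]/[acid]) with [base]/[acid] = 1.2/0.46:
pH = 10.06 + (+0.416) = 10.48

pH = 10.48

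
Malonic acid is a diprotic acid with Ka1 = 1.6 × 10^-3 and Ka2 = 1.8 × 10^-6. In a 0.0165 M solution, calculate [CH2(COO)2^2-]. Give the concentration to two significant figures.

1.8 × 10^-6 M

First ionization gives [H+] ≈ [CH2(COOH)COO-] = 4.40 × 10^-3 M.
Second step: Ka2 = [H+][CH2(COO)2^2-]/[CH2(COOH)COO-] ≈ [CH2(COO)2^2-] (since [H+] ≈ [CH2(COOH)COO-]).
So [CH2(COO)2^2-] ≈ Ka2.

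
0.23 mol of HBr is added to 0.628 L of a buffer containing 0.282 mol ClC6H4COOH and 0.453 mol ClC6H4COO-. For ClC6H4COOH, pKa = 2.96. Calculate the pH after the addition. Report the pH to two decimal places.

pH = 2.60

After neutralization: n(ClC6H4COOH) = 0.512 mol, n(ClC6H4COO-) = 0.223 mol.
pH = pKa + log(n_ClC6H4COO-/n_ClC6H4COOH) = 2.96 + log(0.223/0.512) = 2.96 + (-0.361)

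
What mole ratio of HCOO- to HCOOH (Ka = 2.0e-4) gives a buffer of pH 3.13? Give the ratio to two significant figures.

ratio = 0.27

pKa = -log(2.0 × 10^-4) = 3.699
pH = pKa + log(r) ⇒ log(r) = 3.13 − 3.699 = -0.569
r = [HCOO-]/[HCOOH] = 10^(-0.569) = 0.27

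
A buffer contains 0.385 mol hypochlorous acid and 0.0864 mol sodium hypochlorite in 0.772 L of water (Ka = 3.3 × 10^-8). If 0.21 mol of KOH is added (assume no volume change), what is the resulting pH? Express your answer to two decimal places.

After neutralization: n(HOCl) = 0.175 mol, n(OCl-) = 0.296 mol.
pKa = −log(3.3 × 10^-8) = 7.481
pH = pKa + log(n_OCl-/n_HOCl) = 7.481 + log(0.296/0.175) = 7.481 + (+0.228)

pH = 7.71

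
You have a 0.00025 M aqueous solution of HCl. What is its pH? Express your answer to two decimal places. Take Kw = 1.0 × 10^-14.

HCl is a strong acid and dissociates completely, so [H+] = 0.00025 M.
pH = -log(0.00025) = 3.60

pH = 3.60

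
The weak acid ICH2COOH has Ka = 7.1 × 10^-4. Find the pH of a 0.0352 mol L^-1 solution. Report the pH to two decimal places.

pH = 2.33

ICH2COOH ⇌ ICH2COO- + H+
From the ICE table, Ka = x²/(0.0352 − x) = 7.1 × 10^-4.
Here C₀/Ka ≈ 49.6, so the small-x approximation fails. Use the quadratic:
x = [−0.00071 + √(0.00071² + 0.0001)]/2 = 4.66 × 10^-3 M
pH = −log(4.66 × 10^-3) = 2.33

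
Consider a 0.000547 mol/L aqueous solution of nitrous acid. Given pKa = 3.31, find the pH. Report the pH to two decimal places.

pH = 3.48

HNO2 ⇌ NO2- + H+
Ka = 10^(−3.31) = 4.90 × 10^-4
From the ICE table, Ka = x²/(0.000547 − x) = 4.90 × 10^-4.
x is not negligible relative to C₀; solve x² + 0.00049·x − 2.68e-07 = 0.
x = [−0.00049 + √(0.00049² + 1.07e-06)]/2 = 3.28 × 10^-4 M
pH = −log[H+] = −log(3.28 × 10^-4) = 3.48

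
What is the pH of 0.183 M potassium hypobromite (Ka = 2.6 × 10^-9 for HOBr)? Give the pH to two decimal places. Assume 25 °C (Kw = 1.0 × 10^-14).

OBr- is the conjugate base of the weak acid HOBr.
Kb = Kw/Ka = 1.0×10^-14 / 2.6 × 10^-9 = 3.85 × 10^-6
From the ICE table, Kb = x²/(0.183 − x) = 3.85 × 10^-6.
Assume x ≪ 0.183: x ≈ √(3.85 × 10^-6 × 0.183) = 8.39 × 10^-4 M
pOH = −log(8.39 × 10^-4) = 3.08; pH = 14.00 − 3.08 = 10.92

pH = 10.92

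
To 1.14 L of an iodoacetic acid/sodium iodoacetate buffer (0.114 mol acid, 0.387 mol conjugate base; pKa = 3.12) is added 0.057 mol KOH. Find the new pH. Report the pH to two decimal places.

After neutralization: n(ICH2COOH) = 0.057 mol, n(ICH2COO-) = 0.444 mol.
pH = pKa + log(n_ICH2COO-/n_ICH2COOH) = 3.12 + log(0.444/0.057) = 3.12 + (+0.892)

pH = 4.01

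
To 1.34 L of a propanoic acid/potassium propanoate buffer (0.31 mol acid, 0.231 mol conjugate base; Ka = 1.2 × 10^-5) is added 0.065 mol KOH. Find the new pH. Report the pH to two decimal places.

OH- converts CH3CH2COOH to CH3CH2COO-: CH3CH2COOH → 0.245 mol, CH3CH2COO- → 0.296 mol.
pKa = −log(1.2 × 10^-5) = 4.921
pH = pKa + log(n_CH3CH2COO-/n_CH3CH2COOH) = 4.921 + log(0.296/0.245) = 4.921 + (+0.082)

pH = 5.00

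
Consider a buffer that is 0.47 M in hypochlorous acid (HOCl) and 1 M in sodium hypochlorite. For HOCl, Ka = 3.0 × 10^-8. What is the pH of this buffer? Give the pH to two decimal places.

pKa = −log(3.0 × 10^-8) = 7.523
Henderson–Hasselbalch: pH = pKa + log([OCl-]/[HOCl]) = 7.523 + log(1/0.47)
pH = 7.523 + (+0.328) = 7.85

pH = 7.85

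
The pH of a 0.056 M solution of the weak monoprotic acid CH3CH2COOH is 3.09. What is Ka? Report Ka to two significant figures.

[H+] = 10^(-3.09) = 8.13 × 10^-4 M
At equilibrium [HA] = 0.056 − 8.13 × 10^-4 = 5.52 × 10^-2 M
Ka = [H+][A-]/[HA] = (8.13 × 10^-4)² / 5.52 × 10^-2 = 1.2 × 10^-5

Ka = 1.2 × 10^-5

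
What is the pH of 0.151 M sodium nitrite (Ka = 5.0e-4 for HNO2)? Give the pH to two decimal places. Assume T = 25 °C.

pH = 8.24

NO2- is the conjugate base of the weak acid HNO2.
Kb = Kw/Ka = 1.0×10^-14 / 5.0 × 10^-4 = 2.00 × 10^-11
From the ICE table, Kb = [OH-]²/(0.151 − [OH-]) = 2.00 × 10^-11.
Neglecting [OH-] in the denominator: [OH-] = √(2.00 × 10^-11 × 0.151) = 1.74 × 10^-6 M
pOH = −log(1.74 × 10^-6) = 5.76; pH = 14.00 − 5.76 = 8.24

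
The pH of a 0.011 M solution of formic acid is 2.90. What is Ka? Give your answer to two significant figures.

Ka = 1.6 × 10^-4

[H+] = 10^(-2.90) = 1.26 × 10^-3 M
At equilibrium [HA] = 0.011 − 1.26 × 10^-3 = 9.74 × 10^-3 M
Ka = [H+][A-]/[HA] = (1.26 × 10^-3)² / 9.74 × 10^-3 = 1.6 × 10^-4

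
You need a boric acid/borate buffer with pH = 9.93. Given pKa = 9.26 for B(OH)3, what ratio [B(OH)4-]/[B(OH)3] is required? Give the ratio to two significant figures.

pH = pKa + log(r) ⇒ log(r) = 9.93 − 9.26 = +0.67
r = [B(OH)4-]/[B(OH)3] = 10^(+0.67) = 4.68

ratio = 4.7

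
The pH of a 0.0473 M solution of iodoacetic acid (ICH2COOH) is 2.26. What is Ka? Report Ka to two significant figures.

[H+] = 10^(-2.26) = 5.50 × 10^-3 M
At equilibrium [HA] = 0.0473 − 5.50 × 10^-3 = 4.18 × 10^-2 M
Ka = [H+][A-]/[HA] = (5.50 × 10^-3)² / 4.18 × 10^-2 = 7.2 × 10^-4

Ka = 7.2 × 10^-4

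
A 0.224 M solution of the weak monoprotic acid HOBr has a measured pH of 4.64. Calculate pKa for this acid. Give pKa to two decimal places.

[H+] = 10^(-4.64) = 2.29 × 10^-5 M
At equilibrium [HA] = 0.224 − 2.29 × 10^-5 = 2.24 × 10^-1 M
Ka = [H+][A-]/[HA] = (2.29 × 10^-5)² / 2.24 × 10^-1 = 2.34 × 10^-9
pKa = -log(2.34 × 10^-9) = 8.63

pKa = 8.63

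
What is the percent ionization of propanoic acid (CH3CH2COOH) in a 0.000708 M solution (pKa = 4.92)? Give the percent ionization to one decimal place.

CH3CH2COOH ⇌ CH3CH2COO- + H+; let x = [H+] at equilibrium.
Ka = 10^(−4.92) = 1.20 × 10^-5
Ka = x²/(C₀ − x); solving the quadratic gives x = 8.64 × 10^-5 M.
% ionization = x/C₀ × 100% = 8.64 × 10^-5/0.000708 × 100% = 12.2%

12.2%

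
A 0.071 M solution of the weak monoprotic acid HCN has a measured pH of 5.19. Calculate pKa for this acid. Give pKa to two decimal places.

[H+] = 10^(-5.19) = 6.46 × 10^-6 M
At equilibrium [HA] = 0.071 − 6.46 × 10^-6 = 7.10 × 10^-2 M
Ka = [H+][A-]/[HA] = (6.46 × 10^-6)² / 7.10 × 10^-2 = 5.88 × 10^-10
pKa = -log(5.88 × 10^-10) = 9.23

pKa = 9.23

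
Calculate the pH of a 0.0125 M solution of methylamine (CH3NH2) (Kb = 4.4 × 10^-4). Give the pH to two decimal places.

CH3NH2 + H2O ⇌ CH3NH3+ + OH-
Kb = x²/(0.0125 − x) = 4.4 × 10^-4
Here C₀/Kb ≈ 28.4, so the small-x approximation fails. Use the quadratic:
x = [−0.00044 + √(0.00044² + 2.2e-05)]/2 = 2.14 × 10^-3 M
pOH = 2.67, so pH = 14.00 − pOH = 11.33

pH = 11.33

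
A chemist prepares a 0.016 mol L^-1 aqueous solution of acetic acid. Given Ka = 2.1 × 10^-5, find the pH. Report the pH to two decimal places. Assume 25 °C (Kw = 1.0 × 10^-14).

pH = 3.24

CH3COOH ⇌ CH3COO- + H+
Let x = [H+] at equilibrium. Ka = x²/(0.016 − x).
Neglecting x in the denominator: x = √(2.1 × 10^-5 × 0.016) = 5.80 × 10^-4 M
pH = −log[H+] = −log(5.80 × 10^-4) = 3.24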